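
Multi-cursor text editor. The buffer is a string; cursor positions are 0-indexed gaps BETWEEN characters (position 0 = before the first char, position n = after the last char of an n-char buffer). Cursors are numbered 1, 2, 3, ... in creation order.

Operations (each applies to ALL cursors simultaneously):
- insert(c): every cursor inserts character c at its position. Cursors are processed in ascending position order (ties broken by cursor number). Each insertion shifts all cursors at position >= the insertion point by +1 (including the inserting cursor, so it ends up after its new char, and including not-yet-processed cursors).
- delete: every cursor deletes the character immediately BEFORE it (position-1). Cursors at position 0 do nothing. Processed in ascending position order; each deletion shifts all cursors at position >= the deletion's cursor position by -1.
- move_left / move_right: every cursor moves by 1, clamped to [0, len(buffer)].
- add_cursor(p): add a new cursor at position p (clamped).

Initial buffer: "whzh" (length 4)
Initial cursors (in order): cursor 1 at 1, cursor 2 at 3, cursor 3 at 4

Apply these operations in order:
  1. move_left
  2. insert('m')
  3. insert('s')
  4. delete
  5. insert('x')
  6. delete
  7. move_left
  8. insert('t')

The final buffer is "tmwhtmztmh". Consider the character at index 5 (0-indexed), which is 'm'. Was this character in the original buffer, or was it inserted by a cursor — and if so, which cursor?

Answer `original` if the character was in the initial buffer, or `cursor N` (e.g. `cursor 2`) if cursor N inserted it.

Answer: cursor 2

Derivation:
After op 1 (move_left): buffer="whzh" (len 4), cursors c1@0 c2@2 c3@3, authorship ....
After op 2 (insert('m')): buffer="mwhmzmh" (len 7), cursors c1@1 c2@4 c3@6, authorship 1..2.3.
After op 3 (insert('s')): buffer="mswhmszmsh" (len 10), cursors c1@2 c2@6 c3@9, authorship 11..22.33.
After op 4 (delete): buffer="mwhmzmh" (len 7), cursors c1@1 c2@4 c3@6, authorship 1..2.3.
After op 5 (insert('x')): buffer="mxwhmxzmxh" (len 10), cursors c1@2 c2@6 c3@9, authorship 11..22.33.
After op 6 (delete): buffer="mwhmzmh" (len 7), cursors c1@1 c2@4 c3@6, authorship 1..2.3.
After op 7 (move_left): buffer="mwhmzmh" (len 7), cursors c1@0 c2@3 c3@5, authorship 1..2.3.
After op 8 (insert('t')): buffer="tmwhtmztmh" (len 10), cursors c1@1 c2@5 c3@8, authorship 11..22.33.
Authorship (.=original, N=cursor N): 1 1 . . 2 2 . 3 3 .
Index 5: author = 2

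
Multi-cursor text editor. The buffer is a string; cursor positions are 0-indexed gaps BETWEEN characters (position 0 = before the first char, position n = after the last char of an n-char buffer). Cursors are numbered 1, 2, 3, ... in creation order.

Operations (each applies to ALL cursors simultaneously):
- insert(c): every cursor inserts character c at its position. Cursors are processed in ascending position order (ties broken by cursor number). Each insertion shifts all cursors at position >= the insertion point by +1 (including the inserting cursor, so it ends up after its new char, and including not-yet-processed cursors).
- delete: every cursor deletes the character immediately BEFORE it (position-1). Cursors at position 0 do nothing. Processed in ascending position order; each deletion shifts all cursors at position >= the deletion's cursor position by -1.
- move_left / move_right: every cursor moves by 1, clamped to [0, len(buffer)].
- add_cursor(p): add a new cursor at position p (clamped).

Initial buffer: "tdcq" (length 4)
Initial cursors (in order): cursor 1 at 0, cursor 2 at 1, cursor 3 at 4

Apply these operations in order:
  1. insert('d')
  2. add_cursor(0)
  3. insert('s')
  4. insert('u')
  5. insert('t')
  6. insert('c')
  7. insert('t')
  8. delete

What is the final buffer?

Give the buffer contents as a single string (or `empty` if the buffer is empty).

After op 1 (insert('d')): buffer="dtddcqd" (len 7), cursors c1@1 c2@3 c3@7, authorship 1.2...3
After op 2 (add_cursor(0)): buffer="dtddcqd" (len 7), cursors c4@0 c1@1 c2@3 c3@7, authorship 1.2...3
After op 3 (insert('s')): buffer="sdstdsdcqds" (len 11), cursors c4@1 c1@3 c2@6 c3@11, authorship 411.22...33
After op 4 (insert('u')): buffer="sudsutdsudcqdsu" (len 15), cursors c4@2 c1@5 c2@9 c3@15, authorship 44111.222...333
After op 5 (insert('t')): buffer="sutdsuttdsutdcqdsut" (len 19), cursors c4@3 c1@7 c2@12 c3@19, authorship 4441111.2222...3333
After op 6 (insert('c')): buffer="sutcdsutctdsutcdcqdsutc" (len 23), cursors c4@4 c1@9 c2@15 c3@23, authorship 444411111.22222...33333
After op 7 (insert('t')): buffer="sutctdsutcttdsutctdcqdsutct" (len 27), cursors c4@5 c1@11 c2@18 c3@27, authorship 44444111111.222222...333333
After op 8 (delete): buffer="sutcdsutctdsutcdcqdsutc" (len 23), cursors c4@4 c1@9 c2@15 c3@23, authorship 444411111.22222...33333

Answer: sutcdsutctdsutcdcqdsutc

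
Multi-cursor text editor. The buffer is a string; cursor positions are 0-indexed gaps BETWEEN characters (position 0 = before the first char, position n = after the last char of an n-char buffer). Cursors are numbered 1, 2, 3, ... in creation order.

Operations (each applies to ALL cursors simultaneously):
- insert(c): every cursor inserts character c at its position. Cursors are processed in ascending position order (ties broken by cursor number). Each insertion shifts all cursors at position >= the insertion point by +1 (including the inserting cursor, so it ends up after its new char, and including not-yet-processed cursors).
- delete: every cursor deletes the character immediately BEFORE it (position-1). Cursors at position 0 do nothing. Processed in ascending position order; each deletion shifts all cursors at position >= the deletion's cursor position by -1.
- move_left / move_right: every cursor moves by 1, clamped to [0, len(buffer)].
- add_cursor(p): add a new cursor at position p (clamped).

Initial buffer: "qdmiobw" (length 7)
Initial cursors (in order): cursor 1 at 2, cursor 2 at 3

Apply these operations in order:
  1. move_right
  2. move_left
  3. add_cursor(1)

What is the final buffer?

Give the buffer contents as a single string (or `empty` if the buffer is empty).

After op 1 (move_right): buffer="qdmiobw" (len 7), cursors c1@3 c2@4, authorship .......
After op 2 (move_left): buffer="qdmiobw" (len 7), cursors c1@2 c2@3, authorship .......
After op 3 (add_cursor(1)): buffer="qdmiobw" (len 7), cursors c3@1 c1@2 c2@3, authorship .......

Answer: qdmiobw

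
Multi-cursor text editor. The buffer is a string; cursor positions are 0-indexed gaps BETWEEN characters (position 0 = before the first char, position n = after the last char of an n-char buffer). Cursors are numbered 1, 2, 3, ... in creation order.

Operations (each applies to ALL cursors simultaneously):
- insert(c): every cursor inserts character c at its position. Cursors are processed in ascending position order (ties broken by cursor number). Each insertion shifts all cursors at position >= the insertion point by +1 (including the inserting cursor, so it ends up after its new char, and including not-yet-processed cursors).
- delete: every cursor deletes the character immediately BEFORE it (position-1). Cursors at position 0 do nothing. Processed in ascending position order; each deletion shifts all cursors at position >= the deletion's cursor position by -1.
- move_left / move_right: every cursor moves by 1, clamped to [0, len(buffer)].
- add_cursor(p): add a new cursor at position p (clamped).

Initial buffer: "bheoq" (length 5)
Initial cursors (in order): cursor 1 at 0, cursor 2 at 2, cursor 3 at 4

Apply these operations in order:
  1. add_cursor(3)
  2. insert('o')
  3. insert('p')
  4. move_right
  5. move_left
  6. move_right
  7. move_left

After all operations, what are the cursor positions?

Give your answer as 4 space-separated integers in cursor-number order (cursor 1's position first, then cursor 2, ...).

Answer: 2 6 12 9

Derivation:
After op 1 (add_cursor(3)): buffer="bheoq" (len 5), cursors c1@0 c2@2 c4@3 c3@4, authorship .....
After op 2 (insert('o')): buffer="obhoeoooq" (len 9), cursors c1@1 c2@4 c4@6 c3@8, authorship 1..2.4.3.
After op 3 (insert('p')): buffer="opbhopeopoopq" (len 13), cursors c1@2 c2@6 c4@9 c3@12, authorship 11..22.44.33.
After op 4 (move_right): buffer="opbhopeopoopq" (len 13), cursors c1@3 c2@7 c4@10 c3@13, authorship 11..22.44.33.
After op 5 (move_left): buffer="opbhopeopoopq" (len 13), cursors c1@2 c2@6 c4@9 c3@12, authorship 11..22.44.33.
After op 6 (move_right): buffer="opbhopeopoopq" (len 13), cursors c1@3 c2@7 c4@10 c3@13, authorship 11..22.44.33.
After op 7 (move_left): buffer="opbhopeopoopq" (len 13), cursors c1@2 c2@6 c4@9 c3@12, authorship 11..22.44.33.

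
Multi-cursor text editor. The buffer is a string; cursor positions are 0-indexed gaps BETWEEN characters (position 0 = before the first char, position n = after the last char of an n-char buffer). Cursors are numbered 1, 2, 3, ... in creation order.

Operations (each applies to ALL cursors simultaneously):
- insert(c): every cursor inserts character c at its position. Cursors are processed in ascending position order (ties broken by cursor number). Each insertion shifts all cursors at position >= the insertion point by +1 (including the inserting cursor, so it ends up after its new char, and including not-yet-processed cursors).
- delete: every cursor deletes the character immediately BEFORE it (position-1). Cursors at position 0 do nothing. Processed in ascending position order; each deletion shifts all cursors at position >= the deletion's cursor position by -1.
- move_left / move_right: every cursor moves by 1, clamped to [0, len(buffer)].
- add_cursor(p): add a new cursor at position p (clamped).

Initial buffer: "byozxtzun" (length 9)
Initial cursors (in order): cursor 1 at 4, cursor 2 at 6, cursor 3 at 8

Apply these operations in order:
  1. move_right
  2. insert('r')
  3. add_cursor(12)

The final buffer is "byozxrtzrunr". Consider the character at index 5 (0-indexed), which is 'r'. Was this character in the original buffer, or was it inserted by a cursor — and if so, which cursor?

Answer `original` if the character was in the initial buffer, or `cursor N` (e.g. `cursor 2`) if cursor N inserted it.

Answer: cursor 1

Derivation:
After op 1 (move_right): buffer="byozxtzun" (len 9), cursors c1@5 c2@7 c3@9, authorship .........
After op 2 (insert('r')): buffer="byozxrtzrunr" (len 12), cursors c1@6 c2@9 c3@12, authorship .....1..2..3
After op 3 (add_cursor(12)): buffer="byozxrtzrunr" (len 12), cursors c1@6 c2@9 c3@12 c4@12, authorship .....1..2..3
Authorship (.=original, N=cursor N): . . . . . 1 . . 2 . . 3
Index 5: author = 1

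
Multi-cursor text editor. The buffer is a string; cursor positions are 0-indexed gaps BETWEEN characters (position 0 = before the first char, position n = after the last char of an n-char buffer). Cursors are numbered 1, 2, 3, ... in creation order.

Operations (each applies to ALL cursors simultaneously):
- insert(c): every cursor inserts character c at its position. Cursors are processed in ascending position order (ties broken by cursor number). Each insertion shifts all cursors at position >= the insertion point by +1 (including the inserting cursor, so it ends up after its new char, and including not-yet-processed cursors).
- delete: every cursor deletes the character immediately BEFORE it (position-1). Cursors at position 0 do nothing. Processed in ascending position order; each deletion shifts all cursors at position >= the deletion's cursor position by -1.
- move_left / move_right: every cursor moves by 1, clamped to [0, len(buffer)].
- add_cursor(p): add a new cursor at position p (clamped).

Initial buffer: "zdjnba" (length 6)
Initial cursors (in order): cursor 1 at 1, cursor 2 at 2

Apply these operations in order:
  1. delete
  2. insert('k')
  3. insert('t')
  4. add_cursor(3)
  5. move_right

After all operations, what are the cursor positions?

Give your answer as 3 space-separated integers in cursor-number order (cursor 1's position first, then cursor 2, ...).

After op 1 (delete): buffer="jnba" (len 4), cursors c1@0 c2@0, authorship ....
After op 2 (insert('k')): buffer="kkjnba" (len 6), cursors c1@2 c2@2, authorship 12....
After op 3 (insert('t')): buffer="kkttjnba" (len 8), cursors c1@4 c2@4, authorship 1212....
After op 4 (add_cursor(3)): buffer="kkttjnba" (len 8), cursors c3@3 c1@4 c2@4, authorship 1212....
After op 5 (move_right): buffer="kkttjnba" (len 8), cursors c3@4 c1@5 c2@5, authorship 1212....

Answer: 5 5 4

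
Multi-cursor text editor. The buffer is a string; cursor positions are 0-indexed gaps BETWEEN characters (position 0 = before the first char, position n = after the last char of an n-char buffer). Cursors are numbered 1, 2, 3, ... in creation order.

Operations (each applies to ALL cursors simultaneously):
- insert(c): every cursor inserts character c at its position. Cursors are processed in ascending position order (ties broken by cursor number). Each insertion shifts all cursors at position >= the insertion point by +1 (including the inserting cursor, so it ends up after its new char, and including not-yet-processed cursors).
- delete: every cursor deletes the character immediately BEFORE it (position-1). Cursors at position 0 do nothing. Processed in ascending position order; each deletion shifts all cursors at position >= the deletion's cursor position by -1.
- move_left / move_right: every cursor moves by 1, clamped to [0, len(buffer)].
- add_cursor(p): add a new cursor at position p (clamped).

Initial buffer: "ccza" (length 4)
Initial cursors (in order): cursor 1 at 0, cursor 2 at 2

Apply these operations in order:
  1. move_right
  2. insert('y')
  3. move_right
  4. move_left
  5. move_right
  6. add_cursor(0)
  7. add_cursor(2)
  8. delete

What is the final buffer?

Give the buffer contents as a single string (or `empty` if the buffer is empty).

After op 1 (move_right): buffer="ccza" (len 4), cursors c1@1 c2@3, authorship ....
After op 2 (insert('y')): buffer="cyczya" (len 6), cursors c1@2 c2@5, authorship .1..2.
After op 3 (move_right): buffer="cyczya" (len 6), cursors c1@3 c2@6, authorship .1..2.
After op 4 (move_left): buffer="cyczya" (len 6), cursors c1@2 c2@5, authorship .1..2.
After op 5 (move_right): buffer="cyczya" (len 6), cursors c1@3 c2@6, authorship .1..2.
After op 6 (add_cursor(0)): buffer="cyczya" (len 6), cursors c3@0 c1@3 c2@6, authorship .1..2.
After op 7 (add_cursor(2)): buffer="cyczya" (len 6), cursors c3@0 c4@2 c1@3 c2@6, authorship .1..2.
After op 8 (delete): buffer="czy" (len 3), cursors c3@0 c1@1 c4@1 c2@3, authorship ..2

Answer: czy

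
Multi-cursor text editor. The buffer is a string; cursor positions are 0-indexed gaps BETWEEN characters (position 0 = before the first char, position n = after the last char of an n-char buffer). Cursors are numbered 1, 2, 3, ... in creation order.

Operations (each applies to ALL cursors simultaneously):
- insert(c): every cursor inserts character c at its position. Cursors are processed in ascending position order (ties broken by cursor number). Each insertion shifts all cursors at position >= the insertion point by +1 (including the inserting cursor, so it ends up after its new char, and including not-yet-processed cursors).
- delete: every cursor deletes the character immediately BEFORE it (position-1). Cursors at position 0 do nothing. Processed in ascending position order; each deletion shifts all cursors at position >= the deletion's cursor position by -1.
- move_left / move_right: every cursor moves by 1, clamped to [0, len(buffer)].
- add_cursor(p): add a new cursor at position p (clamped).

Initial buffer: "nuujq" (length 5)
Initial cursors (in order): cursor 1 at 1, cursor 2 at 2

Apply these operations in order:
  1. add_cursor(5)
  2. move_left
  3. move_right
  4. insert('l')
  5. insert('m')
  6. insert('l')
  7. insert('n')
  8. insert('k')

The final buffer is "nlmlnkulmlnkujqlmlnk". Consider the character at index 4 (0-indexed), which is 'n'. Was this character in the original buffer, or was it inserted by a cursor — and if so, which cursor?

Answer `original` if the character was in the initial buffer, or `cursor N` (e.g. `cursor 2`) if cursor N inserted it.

After op 1 (add_cursor(5)): buffer="nuujq" (len 5), cursors c1@1 c2@2 c3@5, authorship .....
After op 2 (move_left): buffer="nuujq" (len 5), cursors c1@0 c2@1 c3@4, authorship .....
After op 3 (move_right): buffer="nuujq" (len 5), cursors c1@1 c2@2 c3@5, authorship .....
After op 4 (insert('l')): buffer="nlulujql" (len 8), cursors c1@2 c2@4 c3@8, authorship .1.2...3
After op 5 (insert('m')): buffer="nlmulmujqlm" (len 11), cursors c1@3 c2@6 c3@11, authorship .11.22...33
After op 6 (insert('l')): buffer="nlmlulmlujqlml" (len 14), cursors c1@4 c2@8 c3@14, authorship .111.222...333
After op 7 (insert('n')): buffer="nlmlnulmlnujqlmln" (len 17), cursors c1@5 c2@10 c3@17, authorship .1111.2222...3333
After op 8 (insert('k')): buffer="nlmlnkulmlnkujqlmlnk" (len 20), cursors c1@6 c2@12 c3@20, authorship .11111.22222...33333
Authorship (.=original, N=cursor N): . 1 1 1 1 1 . 2 2 2 2 2 . . . 3 3 3 3 3
Index 4: author = 1

Answer: cursor 1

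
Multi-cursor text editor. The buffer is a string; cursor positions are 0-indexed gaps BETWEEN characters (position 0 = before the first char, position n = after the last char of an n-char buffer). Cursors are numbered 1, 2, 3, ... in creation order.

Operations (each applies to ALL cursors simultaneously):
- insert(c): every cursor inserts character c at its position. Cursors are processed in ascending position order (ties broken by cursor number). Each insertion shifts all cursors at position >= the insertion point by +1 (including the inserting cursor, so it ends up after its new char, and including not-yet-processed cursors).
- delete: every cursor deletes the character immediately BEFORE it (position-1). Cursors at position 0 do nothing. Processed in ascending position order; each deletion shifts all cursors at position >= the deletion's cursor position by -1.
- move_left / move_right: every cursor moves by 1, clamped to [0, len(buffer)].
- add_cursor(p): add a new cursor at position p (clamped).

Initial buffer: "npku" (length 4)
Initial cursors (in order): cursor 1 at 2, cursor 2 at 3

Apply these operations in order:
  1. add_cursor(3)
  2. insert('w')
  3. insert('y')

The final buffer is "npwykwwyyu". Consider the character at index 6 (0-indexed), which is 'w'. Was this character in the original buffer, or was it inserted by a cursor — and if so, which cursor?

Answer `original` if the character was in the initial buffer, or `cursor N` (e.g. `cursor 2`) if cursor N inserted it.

Answer: cursor 3

Derivation:
After op 1 (add_cursor(3)): buffer="npku" (len 4), cursors c1@2 c2@3 c3@3, authorship ....
After op 2 (insert('w')): buffer="npwkwwu" (len 7), cursors c1@3 c2@6 c3@6, authorship ..1.23.
After op 3 (insert('y')): buffer="npwykwwyyu" (len 10), cursors c1@4 c2@9 c3@9, authorship ..11.2323.
Authorship (.=original, N=cursor N): . . 1 1 . 2 3 2 3 .
Index 6: author = 3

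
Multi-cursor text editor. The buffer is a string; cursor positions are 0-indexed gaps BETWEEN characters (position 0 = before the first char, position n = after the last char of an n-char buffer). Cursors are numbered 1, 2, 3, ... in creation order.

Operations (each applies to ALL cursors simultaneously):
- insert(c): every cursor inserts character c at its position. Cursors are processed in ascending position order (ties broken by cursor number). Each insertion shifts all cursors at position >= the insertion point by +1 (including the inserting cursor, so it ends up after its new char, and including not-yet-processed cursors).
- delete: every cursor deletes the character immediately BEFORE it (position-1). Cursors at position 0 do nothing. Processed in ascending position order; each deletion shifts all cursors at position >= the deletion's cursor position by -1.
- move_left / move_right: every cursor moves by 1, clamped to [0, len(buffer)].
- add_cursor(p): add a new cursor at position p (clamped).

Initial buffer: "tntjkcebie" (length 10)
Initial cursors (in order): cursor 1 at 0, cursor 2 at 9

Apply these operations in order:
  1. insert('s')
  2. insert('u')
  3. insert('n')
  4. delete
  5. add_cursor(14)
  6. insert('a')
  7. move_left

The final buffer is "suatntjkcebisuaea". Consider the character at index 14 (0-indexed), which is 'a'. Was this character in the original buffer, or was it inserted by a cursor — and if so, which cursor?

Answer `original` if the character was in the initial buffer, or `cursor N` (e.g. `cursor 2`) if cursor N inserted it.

After op 1 (insert('s')): buffer="stntjkcebise" (len 12), cursors c1@1 c2@11, authorship 1.........2.
After op 2 (insert('u')): buffer="sutntjkcebisue" (len 14), cursors c1@2 c2@13, authorship 11.........22.
After op 3 (insert('n')): buffer="suntntjkcebisune" (len 16), cursors c1@3 c2@15, authorship 111.........222.
After op 4 (delete): buffer="sutntjkcebisue" (len 14), cursors c1@2 c2@13, authorship 11.........22.
After op 5 (add_cursor(14)): buffer="sutntjkcebisue" (len 14), cursors c1@2 c2@13 c3@14, authorship 11.........22.
After op 6 (insert('a')): buffer="suatntjkcebisuaea" (len 17), cursors c1@3 c2@15 c3@17, authorship 111.........222.3
After op 7 (move_left): buffer="suatntjkcebisuaea" (len 17), cursors c1@2 c2@14 c3@16, authorship 111.........222.3
Authorship (.=original, N=cursor N): 1 1 1 . . . . . . . . . 2 2 2 . 3
Index 14: author = 2

Answer: cursor 2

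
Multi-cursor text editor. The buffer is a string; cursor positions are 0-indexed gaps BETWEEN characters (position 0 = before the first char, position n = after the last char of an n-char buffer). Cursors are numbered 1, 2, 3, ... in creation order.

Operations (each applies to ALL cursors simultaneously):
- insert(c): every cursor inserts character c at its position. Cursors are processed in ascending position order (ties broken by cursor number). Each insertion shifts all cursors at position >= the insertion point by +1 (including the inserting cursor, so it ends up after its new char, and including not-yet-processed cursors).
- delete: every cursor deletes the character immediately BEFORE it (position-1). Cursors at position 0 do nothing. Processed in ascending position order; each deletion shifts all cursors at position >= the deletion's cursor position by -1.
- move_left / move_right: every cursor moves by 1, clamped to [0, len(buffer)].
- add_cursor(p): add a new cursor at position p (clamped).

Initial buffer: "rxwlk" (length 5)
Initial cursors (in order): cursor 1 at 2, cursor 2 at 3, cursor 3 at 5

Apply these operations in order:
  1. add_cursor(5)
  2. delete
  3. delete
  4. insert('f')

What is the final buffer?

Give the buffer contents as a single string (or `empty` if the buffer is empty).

After op 1 (add_cursor(5)): buffer="rxwlk" (len 5), cursors c1@2 c2@3 c3@5 c4@5, authorship .....
After op 2 (delete): buffer="r" (len 1), cursors c1@1 c2@1 c3@1 c4@1, authorship .
After op 3 (delete): buffer="" (len 0), cursors c1@0 c2@0 c3@0 c4@0, authorship 
After op 4 (insert('f')): buffer="ffff" (len 4), cursors c1@4 c2@4 c3@4 c4@4, authorship 1234

Answer: ffff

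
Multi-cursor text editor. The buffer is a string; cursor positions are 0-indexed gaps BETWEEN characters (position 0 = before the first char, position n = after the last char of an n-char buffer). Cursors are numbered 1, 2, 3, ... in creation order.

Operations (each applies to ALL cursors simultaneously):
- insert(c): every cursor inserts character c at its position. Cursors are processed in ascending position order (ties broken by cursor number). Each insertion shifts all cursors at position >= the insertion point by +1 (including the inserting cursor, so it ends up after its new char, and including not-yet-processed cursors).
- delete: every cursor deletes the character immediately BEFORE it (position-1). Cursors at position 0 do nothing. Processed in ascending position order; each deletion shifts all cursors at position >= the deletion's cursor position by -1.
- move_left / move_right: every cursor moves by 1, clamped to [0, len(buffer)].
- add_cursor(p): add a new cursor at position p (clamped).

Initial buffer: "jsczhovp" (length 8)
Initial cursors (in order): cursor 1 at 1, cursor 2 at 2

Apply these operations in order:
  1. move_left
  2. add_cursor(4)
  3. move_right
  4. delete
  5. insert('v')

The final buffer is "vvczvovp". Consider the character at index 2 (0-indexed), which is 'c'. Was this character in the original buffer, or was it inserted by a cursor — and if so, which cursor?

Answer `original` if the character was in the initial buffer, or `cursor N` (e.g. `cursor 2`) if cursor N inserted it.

After op 1 (move_left): buffer="jsczhovp" (len 8), cursors c1@0 c2@1, authorship ........
After op 2 (add_cursor(4)): buffer="jsczhovp" (len 8), cursors c1@0 c2@1 c3@4, authorship ........
After op 3 (move_right): buffer="jsczhovp" (len 8), cursors c1@1 c2@2 c3@5, authorship ........
After op 4 (delete): buffer="czovp" (len 5), cursors c1@0 c2@0 c3@2, authorship .....
After op 5 (insert('v')): buffer="vvczvovp" (len 8), cursors c1@2 c2@2 c3@5, authorship 12..3...
Authorship (.=original, N=cursor N): 1 2 . . 3 . . .
Index 2: author = original

Answer: original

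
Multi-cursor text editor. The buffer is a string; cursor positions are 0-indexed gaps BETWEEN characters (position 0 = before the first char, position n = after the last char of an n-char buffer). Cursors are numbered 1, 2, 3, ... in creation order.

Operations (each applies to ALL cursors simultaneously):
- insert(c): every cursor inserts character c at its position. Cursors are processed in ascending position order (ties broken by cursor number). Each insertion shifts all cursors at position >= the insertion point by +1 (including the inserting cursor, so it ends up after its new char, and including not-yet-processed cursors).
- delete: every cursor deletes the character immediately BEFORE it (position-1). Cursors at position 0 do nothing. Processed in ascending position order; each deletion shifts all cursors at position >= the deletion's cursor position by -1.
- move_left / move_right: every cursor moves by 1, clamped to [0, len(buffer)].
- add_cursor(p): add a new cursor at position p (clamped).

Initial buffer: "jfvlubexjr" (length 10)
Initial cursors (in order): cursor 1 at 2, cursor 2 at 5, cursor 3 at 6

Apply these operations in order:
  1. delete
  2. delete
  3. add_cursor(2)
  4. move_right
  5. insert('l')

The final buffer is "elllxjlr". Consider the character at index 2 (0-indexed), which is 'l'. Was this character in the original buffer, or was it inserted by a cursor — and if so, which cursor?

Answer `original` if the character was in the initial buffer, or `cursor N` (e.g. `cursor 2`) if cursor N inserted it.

Answer: cursor 2

Derivation:
After op 1 (delete): buffer="jvlexjr" (len 7), cursors c1@1 c2@3 c3@3, authorship .......
After op 2 (delete): buffer="exjr" (len 4), cursors c1@0 c2@0 c3@0, authorship ....
After op 3 (add_cursor(2)): buffer="exjr" (len 4), cursors c1@0 c2@0 c3@0 c4@2, authorship ....
After op 4 (move_right): buffer="exjr" (len 4), cursors c1@1 c2@1 c3@1 c4@3, authorship ....
After op 5 (insert('l')): buffer="elllxjlr" (len 8), cursors c1@4 c2@4 c3@4 c4@7, authorship .123..4.
Authorship (.=original, N=cursor N): . 1 2 3 . . 4 .
Index 2: author = 2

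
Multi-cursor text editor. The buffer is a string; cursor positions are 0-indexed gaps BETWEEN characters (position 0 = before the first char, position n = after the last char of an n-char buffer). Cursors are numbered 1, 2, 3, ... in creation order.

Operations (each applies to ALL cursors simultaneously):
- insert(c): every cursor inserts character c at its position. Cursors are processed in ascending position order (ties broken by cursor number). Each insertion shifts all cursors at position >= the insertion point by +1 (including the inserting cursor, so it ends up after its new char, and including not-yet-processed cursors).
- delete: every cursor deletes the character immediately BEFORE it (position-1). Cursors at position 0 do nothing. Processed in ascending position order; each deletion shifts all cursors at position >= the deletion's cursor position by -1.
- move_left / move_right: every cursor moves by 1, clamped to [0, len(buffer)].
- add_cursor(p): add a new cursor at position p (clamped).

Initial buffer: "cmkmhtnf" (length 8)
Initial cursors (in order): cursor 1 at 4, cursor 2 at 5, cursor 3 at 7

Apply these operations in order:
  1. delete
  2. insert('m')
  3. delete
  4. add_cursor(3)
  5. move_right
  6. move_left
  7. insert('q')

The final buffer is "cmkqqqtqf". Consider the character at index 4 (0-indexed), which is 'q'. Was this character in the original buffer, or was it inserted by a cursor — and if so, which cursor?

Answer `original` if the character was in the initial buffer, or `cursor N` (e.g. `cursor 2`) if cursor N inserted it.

After op 1 (delete): buffer="cmktf" (len 5), cursors c1@3 c2@3 c3@4, authorship .....
After op 2 (insert('m')): buffer="cmkmmtmf" (len 8), cursors c1@5 c2@5 c3@7, authorship ...12.3.
After op 3 (delete): buffer="cmktf" (len 5), cursors c1@3 c2@3 c3@4, authorship .....
After op 4 (add_cursor(3)): buffer="cmktf" (len 5), cursors c1@3 c2@3 c4@3 c3@4, authorship .....
After op 5 (move_right): buffer="cmktf" (len 5), cursors c1@4 c2@4 c4@4 c3@5, authorship .....
After op 6 (move_left): buffer="cmktf" (len 5), cursors c1@3 c2@3 c4@3 c3@4, authorship .....
After op 7 (insert('q')): buffer="cmkqqqtqf" (len 9), cursors c1@6 c2@6 c4@6 c3@8, authorship ...124.3.
Authorship (.=original, N=cursor N): . . . 1 2 4 . 3 .
Index 4: author = 2

Answer: cursor 2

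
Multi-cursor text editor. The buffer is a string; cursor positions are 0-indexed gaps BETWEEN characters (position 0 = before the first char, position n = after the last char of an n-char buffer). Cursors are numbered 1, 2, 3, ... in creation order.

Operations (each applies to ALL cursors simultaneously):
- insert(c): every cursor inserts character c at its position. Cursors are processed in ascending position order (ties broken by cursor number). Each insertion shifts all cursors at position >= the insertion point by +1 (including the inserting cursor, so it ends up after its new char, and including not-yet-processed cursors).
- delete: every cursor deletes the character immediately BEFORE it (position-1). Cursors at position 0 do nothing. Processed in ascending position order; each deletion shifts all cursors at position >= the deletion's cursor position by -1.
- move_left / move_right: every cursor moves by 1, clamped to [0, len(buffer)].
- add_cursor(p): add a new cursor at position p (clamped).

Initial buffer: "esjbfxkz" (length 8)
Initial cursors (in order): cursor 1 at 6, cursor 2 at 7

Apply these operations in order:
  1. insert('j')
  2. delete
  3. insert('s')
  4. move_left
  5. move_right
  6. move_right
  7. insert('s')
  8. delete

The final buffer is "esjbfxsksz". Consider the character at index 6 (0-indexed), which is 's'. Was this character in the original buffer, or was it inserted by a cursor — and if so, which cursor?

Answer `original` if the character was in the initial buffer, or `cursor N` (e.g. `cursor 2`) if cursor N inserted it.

After op 1 (insert('j')): buffer="esjbfxjkjz" (len 10), cursors c1@7 c2@9, authorship ......1.2.
After op 2 (delete): buffer="esjbfxkz" (len 8), cursors c1@6 c2@7, authorship ........
After op 3 (insert('s')): buffer="esjbfxsksz" (len 10), cursors c1@7 c2@9, authorship ......1.2.
After op 4 (move_left): buffer="esjbfxsksz" (len 10), cursors c1@6 c2@8, authorship ......1.2.
After op 5 (move_right): buffer="esjbfxsksz" (len 10), cursors c1@7 c2@9, authorship ......1.2.
After op 6 (move_right): buffer="esjbfxsksz" (len 10), cursors c1@8 c2@10, authorship ......1.2.
After op 7 (insert('s')): buffer="esjbfxsksszs" (len 12), cursors c1@9 c2@12, authorship ......1.12.2
After op 8 (delete): buffer="esjbfxsksz" (len 10), cursors c1@8 c2@10, authorship ......1.2.
Authorship (.=original, N=cursor N): . . . . . . 1 . 2 .
Index 6: author = 1

Answer: cursor 1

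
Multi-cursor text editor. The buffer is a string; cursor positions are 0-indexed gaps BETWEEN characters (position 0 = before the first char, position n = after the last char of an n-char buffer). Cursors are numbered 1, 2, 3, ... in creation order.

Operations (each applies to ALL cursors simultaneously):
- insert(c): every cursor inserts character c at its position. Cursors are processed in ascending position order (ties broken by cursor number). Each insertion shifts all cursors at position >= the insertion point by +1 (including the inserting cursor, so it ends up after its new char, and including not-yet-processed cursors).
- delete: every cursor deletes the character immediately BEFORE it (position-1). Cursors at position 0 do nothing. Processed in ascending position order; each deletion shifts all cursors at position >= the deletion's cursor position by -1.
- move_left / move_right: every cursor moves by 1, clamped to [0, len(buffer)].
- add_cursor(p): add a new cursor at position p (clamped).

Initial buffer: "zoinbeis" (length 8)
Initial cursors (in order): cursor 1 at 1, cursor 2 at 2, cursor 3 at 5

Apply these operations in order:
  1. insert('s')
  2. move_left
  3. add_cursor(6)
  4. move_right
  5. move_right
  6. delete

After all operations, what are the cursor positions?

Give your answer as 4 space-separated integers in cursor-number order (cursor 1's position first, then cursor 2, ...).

Answer: 2 3 5 5

Derivation:
After op 1 (insert('s')): buffer="zsosinbseis" (len 11), cursors c1@2 c2@4 c3@8, authorship .1.2...3...
After op 2 (move_left): buffer="zsosinbseis" (len 11), cursors c1@1 c2@3 c3@7, authorship .1.2...3...
After op 3 (add_cursor(6)): buffer="zsosinbseis" (len 11), cursors c1@1 c2@3 c4@6 c3@7, authorship .1.2...3...
After op 4 (move_right): buffer="zsosinbseis" (len 11), cursors c1@2 c2@4 c4@7 c3@8, authorship .1.2...3...
After op 5 (move_right): buffer="zsosinbseis" (len 11), cursors c1@3 c2@5 c4@8 c3@9, authorship .1.2...3...
After op 6 (delete): buffer="zssnbis" (len 7), cursors c1@2 c2@3 c3@5 c4@5, authorship .12....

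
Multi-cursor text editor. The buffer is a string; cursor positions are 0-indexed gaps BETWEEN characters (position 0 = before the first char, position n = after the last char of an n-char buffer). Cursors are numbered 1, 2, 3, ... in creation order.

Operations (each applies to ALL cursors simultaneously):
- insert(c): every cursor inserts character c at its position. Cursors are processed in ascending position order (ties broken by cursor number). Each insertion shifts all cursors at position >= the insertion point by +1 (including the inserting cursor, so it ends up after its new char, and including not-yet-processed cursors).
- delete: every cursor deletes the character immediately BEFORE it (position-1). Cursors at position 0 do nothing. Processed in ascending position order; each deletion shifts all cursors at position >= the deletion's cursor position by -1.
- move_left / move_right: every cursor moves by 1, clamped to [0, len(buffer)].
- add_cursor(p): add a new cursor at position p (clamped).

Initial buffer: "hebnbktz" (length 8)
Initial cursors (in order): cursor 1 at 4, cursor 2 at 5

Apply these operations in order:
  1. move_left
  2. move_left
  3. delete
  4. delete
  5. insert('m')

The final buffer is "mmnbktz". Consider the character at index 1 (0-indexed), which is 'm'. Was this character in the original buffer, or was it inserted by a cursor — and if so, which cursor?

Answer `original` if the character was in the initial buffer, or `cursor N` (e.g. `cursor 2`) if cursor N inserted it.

Answer: cursor 2

Derivation:
After op 1 (move_left): buffer="hebnbktz" (len 8), cursors c1@3 c2@4, authorship ........
After op 2 (move_left): buffer="hebnbktz" (len 8), cursors c1@2 c2@3, authorship ........
After op 3 (delete): buffer="hnbktz" (len 6), cursors c1@1 c2@1, authorship ......
After op 4 (delete): buffer="nbktz" (len 5), cursors c1@0 c2@0, authorship .....
After op 5 (insert('m')): buffer="mmnbktz" (len 7), cursors c1@2 c2@2, authorship 12.....
Authorship (.=original, N=cursor N): 1 2 . . . . .
Index 1: author = 2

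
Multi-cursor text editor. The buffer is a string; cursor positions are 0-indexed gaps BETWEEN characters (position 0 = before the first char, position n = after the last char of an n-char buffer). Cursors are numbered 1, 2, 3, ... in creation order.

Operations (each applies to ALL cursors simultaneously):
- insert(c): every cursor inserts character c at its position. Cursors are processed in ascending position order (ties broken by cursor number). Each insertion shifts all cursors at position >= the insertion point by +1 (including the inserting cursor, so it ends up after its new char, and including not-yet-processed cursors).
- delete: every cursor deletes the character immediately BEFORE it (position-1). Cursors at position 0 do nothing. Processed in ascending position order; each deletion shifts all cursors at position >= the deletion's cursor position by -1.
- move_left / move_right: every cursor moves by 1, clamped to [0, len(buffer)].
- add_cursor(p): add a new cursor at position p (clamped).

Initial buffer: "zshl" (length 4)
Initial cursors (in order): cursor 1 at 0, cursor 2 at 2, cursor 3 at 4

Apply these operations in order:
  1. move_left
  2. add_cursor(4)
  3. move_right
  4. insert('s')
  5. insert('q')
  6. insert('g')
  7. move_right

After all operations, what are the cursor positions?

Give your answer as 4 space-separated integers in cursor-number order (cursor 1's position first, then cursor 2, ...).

Answer: 5 9 16 16

Derivation:
After op 1 (move_left): buffer="zshl" (len 4), cursors c1@0 c2@1 c3@3, authorship ....
After op 2 (add_cursor(4)): buffer="zshl" (len 4), cursors c1@0 c2@1 c3@3 c4@4, authorship ....
After op 3 (move_right): buffer="zshl" (len 4), cursors c1@1 c2@2 c3@4 c4@4, authorship ....
After op 4 (insert('s')): buffer="zssshlss" (len 8), cursors c1@2 c2@4 c3@8 c4@8, authorship .1.2..34
After op 5 (insert('q')): buffer="zsqssqhlssqq" (len 12), cursors c1@3 c2@6 c3@12 c4@12, authorship .11.22..3434
After op 6 (insert('g')): buffer="zsqgssqghlssqqgg" (len 16), cursors c1@4 c2@8 c3@16 c4@16, authorship .111.222..343434
After op 7 (move_right): buffer="zsqgssqghlssqqgg" (len 16), cursors c1@5 c2@9 c3@16 c4@16, authorship .111.222..343434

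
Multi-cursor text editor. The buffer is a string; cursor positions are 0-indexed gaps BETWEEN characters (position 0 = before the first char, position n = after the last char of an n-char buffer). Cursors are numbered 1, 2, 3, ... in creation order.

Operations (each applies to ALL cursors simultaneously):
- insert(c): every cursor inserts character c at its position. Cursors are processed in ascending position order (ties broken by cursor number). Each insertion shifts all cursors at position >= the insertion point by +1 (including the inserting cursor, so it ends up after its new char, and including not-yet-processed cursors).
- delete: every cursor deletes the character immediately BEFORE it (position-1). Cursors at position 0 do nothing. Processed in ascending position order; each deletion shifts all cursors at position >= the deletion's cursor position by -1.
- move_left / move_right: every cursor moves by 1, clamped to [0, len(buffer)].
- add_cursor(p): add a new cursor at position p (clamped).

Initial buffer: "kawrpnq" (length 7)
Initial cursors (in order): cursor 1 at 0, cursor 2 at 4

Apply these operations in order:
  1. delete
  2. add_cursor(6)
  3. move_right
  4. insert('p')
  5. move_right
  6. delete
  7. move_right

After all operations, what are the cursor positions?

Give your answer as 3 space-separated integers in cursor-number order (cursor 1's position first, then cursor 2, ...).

Answer: 3 6 6

Derivation:
After op 1 (delete): buffer="kawpnq" (len 6), cursors c1@0 c2@3, authorship ......
After op 2 (add_cursor(6)): buffer="kawpnq" (len 6), cursors c1@0 c2@3 c3@6, authorship ......
After op 3 (move_right): buffer="kawpnq" (len 6), cursors c1@1 c2@4 c3@6, authorship ......
After op 4 (insert('p')): buffer="kpawppnqp" (len 9), cursors c1@2 c2@6 c3@9, authorship .1...2..3
After op 5 (move_right): buffer="kpawppnqp" (len 9), cursors c1@3 c2@7 c3@9, authorship .1...2..3
After op 6 (delete): buffer="kpwppq" (len 6), cursors c1@2 c2@5 c3@6, authorship .1..2.
After op 7 (move_right): buffer="kpwppq" (len 6), cursors c1@3 c2@6 c3@6, authorship .1..2.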